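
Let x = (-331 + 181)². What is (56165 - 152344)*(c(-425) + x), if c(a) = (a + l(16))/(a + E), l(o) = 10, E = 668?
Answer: -525818768215/243 ≈ -2.1639e+9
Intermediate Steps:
x = 22500 (x = (-150)² = 22500)
c(a) = (10 + a)/(668 + a) (c(a) = (a + 10)/(a + 668) = (10 + a)/(668 + a))
(56165 - 152344)*(c(-425) + x) = (56165 - 152344)*((10 - 425)/(668 - 425) + 22500) = -96179*(-415/243 + 22500) = -96179*5467085/243 = -525818768215/243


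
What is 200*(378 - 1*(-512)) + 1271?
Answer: 179271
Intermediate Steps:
200*(378 - 1*(-512)) + 1271 = 200*(378 + 512) + 1271 = 200*890 + 1271 = 178000 + 1271 = 179271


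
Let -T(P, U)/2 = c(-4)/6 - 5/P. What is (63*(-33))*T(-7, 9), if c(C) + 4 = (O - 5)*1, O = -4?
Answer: -6039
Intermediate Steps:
c(C) = -13 (c(C) = -4 + (-4 - 5)*1 = -4 - 9*1 = -4 - 9 = -13)
T(P, U) = 13/3 + 10/P (T(P, U) = -2*(-13/6 - 5/P) = 13/3 + 10/P)
(63*(-33))*T(-7, 9) = (63*(-33))*(13/3 + 10/(-7)) = -2079*(13/3 + 10*(-⅐)) = -2079*(13/3 - 10/7) = -2079*61/21 = -6039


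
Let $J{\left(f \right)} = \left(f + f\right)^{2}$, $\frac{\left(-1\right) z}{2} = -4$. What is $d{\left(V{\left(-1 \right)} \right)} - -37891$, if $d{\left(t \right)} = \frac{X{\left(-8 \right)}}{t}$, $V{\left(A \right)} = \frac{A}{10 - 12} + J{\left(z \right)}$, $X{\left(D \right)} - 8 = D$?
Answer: $37891$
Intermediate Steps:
$X{\left(D \right)} = 8 + D$
$z = 8$ ($z = \left(-2\right) \left(-4\right) = 8$)
$J{\left(f \right)} = 4 f^{2}$ ($J{\left(f \right)} = \left(2 f\right)^{2} = 4 f^{2}$)
$V{\left(A \right)} = 256 - \frac{A}{2}$ ($V{\left(A \right)} = \frac{A}{10 - 12} + 4 \cdot 8^{2} = \frac{A}{-2} + 4 \cdot 64 = - \frac{A}{2} + 256 = 256 - \frac{A}{2}$)
$d{\left(t \right)} = 0$ ($d{\left(t \right)} = \frac{8 - 8}{t} = \frac{0}{t} = 0$)
$d{\left(V{\left(-1 \right)} \right)} - -37891 = 0 - -37891 = 0 + 37891 = 37891$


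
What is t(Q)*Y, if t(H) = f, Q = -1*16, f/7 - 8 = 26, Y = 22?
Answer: 5236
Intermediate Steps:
f = 238 (f = 56 + 7*26 = 56 + 182 = 238)
Q = -16
t(H) = 238
t(Q)*Y = 238*22 = 5236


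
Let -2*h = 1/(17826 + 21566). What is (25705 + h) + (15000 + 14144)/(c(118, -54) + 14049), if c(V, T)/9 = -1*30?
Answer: 27906737605997/1085564736 ≈ 25707.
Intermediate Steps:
c(V, T) = -270 (c(V, T) = 9*(-1*30) = 9*(-30) = -270)
h = -1/78784 (h = -1/(2*(17826 + 21566)) = -½/39392 = -½*1/39392 = -1/78784 ≈ -1.2693e-5)
(25705 + h) + (15000 + 14144)/(c(118, -54) + 14049) = (25705 - 1/78784) + (15000 + 14144)/(-270 + 14049) = 2025142719/78784 + 29144/13779 = 27906737605997/1085564736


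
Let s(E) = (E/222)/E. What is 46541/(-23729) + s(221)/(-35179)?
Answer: -363473039987/185317273002 ≈ -1.9614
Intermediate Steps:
s(E) = 1/222 (s(E) = (E*(1/222))/E = (E/222)/E = 1/222)
46541/(-23729) + s(221)/(-35179) = 46541/(-23729) + (1/222)/(-35179) = 46541*(-1/23729) + (1/222)*(-1/35179) = -46541/23729 - 1/7809738 = -363473039987/185317273002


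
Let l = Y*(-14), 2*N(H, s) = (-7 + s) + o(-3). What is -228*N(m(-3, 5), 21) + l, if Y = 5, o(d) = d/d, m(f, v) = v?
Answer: -1780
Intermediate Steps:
o(d) = 1
N(H, s) = -3 + s/2 (N(H, s) = ((-7 + s) + 1)/2 = (-6 + s)/2 = -3 + s/2)
l = -70 (l = 5*(-14) = -70)
-228*N(m(-3, 5), 21) + l = -228*(-3 + (1/2)*21) - 70 = -228*(-3 + 21/2) - 70 = -228*15/2 - 70 = -1710 - 70 = -1780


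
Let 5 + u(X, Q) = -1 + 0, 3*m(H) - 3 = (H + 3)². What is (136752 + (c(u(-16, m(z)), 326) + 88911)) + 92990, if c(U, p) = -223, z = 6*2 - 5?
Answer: 318430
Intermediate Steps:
z = 7 (z = 12 - 5 = 7)
m(H) = 1 + (3 + H)²/3 (m(H) = 1 + (H + 3)²/3 = 1 + (3 + H)²/3)
u(X, Q) = -6 (u(X, Q) = -5 + (-1 + 0) = -5 - 1 = -6)
(136752 + (c(u(-16, m(z)), 326) + 88911)) + 92990 = (136752 + (-223 + 88911)) + 92990 = (136752 + 88688) + 92990 = 225440 + 92990 = 318430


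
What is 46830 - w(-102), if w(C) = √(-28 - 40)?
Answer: 46830 - 2*I*√17 ≈ 46830.0 - 8.2462*I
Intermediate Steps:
w(C) = 2*I*√17 (w(C) = √(-68) = 2*I*√17)
46830 - w(-102) = 46830 - 2*I*√17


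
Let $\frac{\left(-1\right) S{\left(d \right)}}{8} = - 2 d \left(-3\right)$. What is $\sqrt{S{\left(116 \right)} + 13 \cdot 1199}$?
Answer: $\sqrt{10019} \approx 100.09$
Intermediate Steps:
$S{\left(d \right)} = - 48 d$ ($S{\left(d \right)} = - 8 - 2 d \left(-3\right) = - 8 \cdot 6 d = - 48 d$)
$\sqrt{S{\left(116 \right)} + 13 \cdot 1199} = \sqrt{\left(-48\right) 116 + 13 \cdot 1199} = \sqrt{-5568 + 15587} = \sqrt{10019}$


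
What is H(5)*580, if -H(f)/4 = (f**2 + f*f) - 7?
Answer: -99760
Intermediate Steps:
H(f) = 28 - 8*f**2 (H(f) = -4*((f**2 + f*f) - 7) = -4*((f**2 + f**2) - 7) = -4*(2*f**2 - 7) = -4*(-7 + 2*f**2) = 28 - 8*f**2)
H(5)*580 = (28 - 8*5**2)*580 = (28 - 8*25)*580 = (28 - 200)*580 = -172*580 = -99760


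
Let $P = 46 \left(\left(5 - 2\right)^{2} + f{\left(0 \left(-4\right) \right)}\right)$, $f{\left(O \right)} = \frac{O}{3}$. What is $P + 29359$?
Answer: $29773$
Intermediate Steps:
$f{\left(O \right)} = \frac{O}{3}$ ($f{\left(O \right)} = O \frac{1}{3} = \frac{O}{3}$)
$P = 414$ ($P = 46 \left(\left(5 - 2\right)^{2} + \frac{0 \left(-4\right)}{3}\right) = 46 \left(3^{2} + \frac{1}{3} \cdot 0\right) = 46 \left(9 + 0\right) = 46 \cdot 9 = 414$)
$P + 29359 = 414 + 29359 = 29773$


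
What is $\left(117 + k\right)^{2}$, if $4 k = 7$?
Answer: $\frac{225625}{16} \approx 14102.0$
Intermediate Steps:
$k = \frac{7}{4}$ ($k = \frac{1}{4} \cdot 7 = \frac{7}{4} \approx 1.75$)
$\left(117 + k\right)^{2} = \left(117 + \frac{7}{4}\right)^{2} = \left(\frac{475}{4}\right)^{2} = \frac{225625}{16}$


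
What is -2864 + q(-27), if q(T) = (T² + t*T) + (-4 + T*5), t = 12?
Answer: -2598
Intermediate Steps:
q(T) = -4 + T² + 17*T (q(T) = (T² + 12*T) + (-4 + T*5) = (T² + 12*T) + (-4 + 5*T) = -4 + T² + 17*T)
-2864 + q(-27) = -2864 + (-4 + (-27)² + 17*(-27)) = -2864 + (-4 + 729 - 459) = -2864 + 266 = -2598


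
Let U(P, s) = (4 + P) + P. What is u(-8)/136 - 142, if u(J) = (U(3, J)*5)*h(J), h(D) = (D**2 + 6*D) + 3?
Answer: -9181/68 ≈ -135.01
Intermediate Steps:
h(D) = 3 + D**2 + 6*D
U(P, s) = 4 + 2*P
u(J) = 150 + 50*J**2 + 300*J (u(J) = ((4 + 2*3)*5)*(3 + J**2 + 6*J) = ((4 + 6)*5)*(3 + J**2 + 6*J) = (10*5)*(3 + J**2 + 6*J) = 50*(3 + J**2 + 6*J) = 150 + 50*J**2 + 300*J)
u(-8)/136 - 142 = (150 + 50*(-8)**2 + 300*(-8))/136 - 142 = (150 + 50*64 - 2400)*(1/136) - 142 = (150 + 3200 - 2400)*(1/136) - 142 = 950*(1/136) - 142 = 475/68 - 142 = -9181/68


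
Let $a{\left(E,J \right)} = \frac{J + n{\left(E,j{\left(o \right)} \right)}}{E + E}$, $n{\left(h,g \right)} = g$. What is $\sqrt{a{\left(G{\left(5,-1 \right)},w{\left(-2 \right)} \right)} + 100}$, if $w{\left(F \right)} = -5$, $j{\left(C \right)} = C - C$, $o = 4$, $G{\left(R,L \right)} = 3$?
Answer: $\frac{\sqrt{3570}}{6} \approx 9.9583$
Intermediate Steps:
$j{\left(C \right)} = 0$
$a{\left(E,J \right)} = \frac{J}{2 E}$ ($a{\left(E,J \right)} = \frac{J + 0}{E + E} = \frac{J}{2 E}$)
$\sqrt{a{\left(G{\left(5,-1 \right)},w{\left(-2 \right)} \right)} + 100} = \sqrt{\frac{1}{2} \left(-5\right) \frac{1}{3} + 100} = \sqrt{- \frac{5}{6} + 100} = \sqrt{\frac{595}{6}} = \frac{\sqrt{3570}}{6}$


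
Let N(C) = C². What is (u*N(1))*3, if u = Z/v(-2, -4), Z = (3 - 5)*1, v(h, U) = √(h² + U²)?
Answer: -3*√5/5 ≈ -1.3416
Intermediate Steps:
v(h, U) = √(U² + h²)
Z = -2 (Z = -2*1 = -2)
u = -√5/5 (u = -2/√((-4)² + (-2)²) = -2/√(16 + 4) = -2*√5/10 = -√5/5 ≈ -0.44721)
(u*N(1))*3 = (-√5/5*1²)*3 = (-√5/5*1)*3 = -√5/5*3 = -3*√5/5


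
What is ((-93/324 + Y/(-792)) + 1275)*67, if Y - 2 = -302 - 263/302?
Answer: 61301343475/717552 ≈ 85431.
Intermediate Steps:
Y = -90863/302 (Y = 2 + (-302 - 263/302) = 2 - 91467/302 = -90863/302 ≈ -300.87)
((-93/324 + Y/(-792)) + 1275)*67 = ((-93/324 - 90863/302/(-792)) + 1275)*67 = ((-93*1/324 - 90863/302*(-1/792)) + 1275)*67 = ((-31/108 + 90863/239184) + 1275)*67 = (66625/717552 + 1275)*67 = (914945425/717552)*67 = 61301343475/717552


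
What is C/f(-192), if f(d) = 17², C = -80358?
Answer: -80358/289 ≈ -278.06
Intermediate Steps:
f(d) = 289
C/f(-192) = -80358/289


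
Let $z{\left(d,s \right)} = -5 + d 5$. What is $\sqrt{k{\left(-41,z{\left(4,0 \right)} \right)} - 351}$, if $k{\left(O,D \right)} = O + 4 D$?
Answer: $2 i \sqrt{83} \approx 18.221 i$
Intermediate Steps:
$z{\left(d,s \right)} = -5 + 5 d$
$\sqrt{k{\left(-41,z{\left(4,0 \right)} \right)} - 351} = \sqrt{\left(-41 + 4 \left(-5 + 5 \cdot 4\right)\right) - 351} = \sqrt{\left(-41 + 4 \left(-5 + 20\right)\right) - 351} = \sqrt{\left(-41 + 4 \cdot 15\right) - 351} = \sqrt{\left(-41 + 60\right) - 351} = \sqrt{19 - 351} = \sqrt{-332} = 2 i \sqrt{83}$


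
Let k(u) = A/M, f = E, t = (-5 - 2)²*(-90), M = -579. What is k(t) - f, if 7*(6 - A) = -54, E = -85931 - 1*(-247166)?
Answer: -217828517/1351 ≈ -1.6124e+5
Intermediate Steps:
E = 161235 (E = -85931 + 247166 = 161235)
A = 96/7 (A = 6 - ⅐*(-54) = 6 + 54/7 = 96/7 ≈ 13.714)
t = -4410 (t = (-7)²*(-90) = 49*(-90) = -4410)
f = 161235
k(u) = -32/1351 (k(u) = (96/7)/(-579) = (96/7)*(-1/579) = -32/1351)
k(t) - f = -32/1351 - 1*161235 = -32/1351 - 161235 = -217828517/1351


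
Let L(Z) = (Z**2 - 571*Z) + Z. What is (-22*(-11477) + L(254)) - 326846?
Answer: -154616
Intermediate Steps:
L(Z) = Z**2 - 570*Z
(-22*(-11477) + L(254)) - 326846 = (-22*(-11477) + 254*(-570 + 254)) - 326846 = (252494 + 254*(-316)) - 326846 = (252494 - 80264) - 326846 = 172230 - 326846 = -154616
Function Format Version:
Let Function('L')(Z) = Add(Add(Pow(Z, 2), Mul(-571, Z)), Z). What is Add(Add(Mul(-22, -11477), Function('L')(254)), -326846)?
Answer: -154616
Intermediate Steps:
Function('L')(Z) = Add(Pow(Z, 2), Mul(-570, Z))
Add(Add(Mul(-22, -11477), Function('L')(254)), -326846) = Add(Add(Mul(-22, -11477), Mul(254, Add(-570, 254))), -326846) = Add(Add(252494, Mul(254, -316)), -326846) = Add(Add(252494, -80264), -326846) = Add(172230, -326846) = -154616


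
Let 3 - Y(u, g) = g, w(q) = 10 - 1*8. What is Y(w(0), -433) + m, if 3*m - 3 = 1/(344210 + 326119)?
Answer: 878801320/2010987 ≈ 437.00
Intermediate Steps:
w(q) = 2 (w(q) = 10 - 8 = 2)
Y(u, g) = 3 - g
m = 2010988/2010987 (m = 1 + 1/(3*(344210 + 326119)) = 1 + (1/3)/670329 = 1 + (1/3)*(1/670329) = 1 + 1/2010987 = 2010988/2010987 ≈ 1.0000)
Y(w(0), -433) + m = (3 - 1*(-433)) + 2010988/2010987 = (3 + 433) + 2010988/2010987 = 436 + 2010988/2010987 = 878801320/2010987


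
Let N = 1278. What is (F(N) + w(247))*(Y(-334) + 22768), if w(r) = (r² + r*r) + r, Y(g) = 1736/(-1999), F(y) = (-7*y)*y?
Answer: -514767924571608/1999 ≈ -2.5751e+11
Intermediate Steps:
F(y) = -7*y²
Y(g) = -1736/1999 (Y(g) = 1736*(-1/1999) = -1736/1999)
w(r) = r + 2*r² (w(r) = (r² + r²) + r = 2*r² + r = r + 2*r²)
(F(N) + w(247))*(Y(-334) + 22768) = (-7*1278² + 247*(1 + 2*247))*(-1736/1999 + 22768) = (-7*1633284 + 247*(1 + 494))*(45511496/1999) = (-11432988 + 247*495)*(45511496/1999) = (-11432988 + 122265)*(45511496/1999) = -11310723*45511496/1999 = -514767924571608/1999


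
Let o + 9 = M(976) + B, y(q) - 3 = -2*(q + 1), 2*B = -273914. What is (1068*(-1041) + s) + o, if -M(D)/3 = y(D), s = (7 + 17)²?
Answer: -1242325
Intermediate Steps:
s = 576 (s = 24² = 576)
B = -136957 (B = (½)*(-273914) = -136957)
y(q) = 1 - 2*q (y(q) = 3 - 2*(q + 1) = 3 - 2*(1 + q) = 3 + (-2 - 2*q) = 1 - 2*q)
M(D) = -3 + 6*D (M(D) = -3*(1 - 2*D) = -3 + 6*D)
o = -131113 (o = -9 + ((-3 + 6*976) - 136957) = -9 + ((-3 + 5856) - 136957) = -9 + (5853 - 136957) = -9 - 131104 = -131113)
(1068*(-1041) + s) + o = (1068*(-1041) + 576) - 131113 = (-1111788 + 576) - 131113 = -1111212 - 131113 = -1242325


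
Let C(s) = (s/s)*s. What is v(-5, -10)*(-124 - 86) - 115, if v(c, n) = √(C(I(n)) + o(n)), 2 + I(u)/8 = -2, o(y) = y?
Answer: -115 - 210*I*√42 ≈ -115.0 - 1361.0*I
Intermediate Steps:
I(u) = -32 (I(u) = -16 + 8*(-2) = -16 - 16 = -32)
C(s) = s (C(s) = 1*s = s)
v(c, n) = √(-32 + n)
v(-5, -10)*(-124 - 86) - 115 = √(-32 - 10)*(-124 - 86) - 115 = √(-42)*(-210) - 115 = (I*√42)*(-210) - 115 = -210*I*√42 - 115 = -115 - 210*I*√42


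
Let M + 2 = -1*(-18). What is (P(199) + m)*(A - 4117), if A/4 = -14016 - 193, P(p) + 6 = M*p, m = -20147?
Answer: 1034311457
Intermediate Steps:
M = 16 (M = -2 - 1*(-18) = -2 + 18 = 16)
P(p) = -6 + 16*p
A = -56836 (A = 4*(-14016 - 193) = 4*(-14209) = -56836)
(P(199) + m)*(A - 4117) = ((-6 + 16*199) - 20147)*(-56836 - 4117) = ((-6 + 3184) - 20147)*(-60953) = (3178 - 20147)*(-60953) = -16969*(-60953) = 1034311457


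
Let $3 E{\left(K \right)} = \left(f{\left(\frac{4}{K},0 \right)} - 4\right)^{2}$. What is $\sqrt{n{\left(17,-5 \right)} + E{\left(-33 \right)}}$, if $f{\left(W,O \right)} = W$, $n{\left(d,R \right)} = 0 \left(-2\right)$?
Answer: $\frac{136 \sqrt{3}}{99} \approx 2.3794$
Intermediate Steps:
$n{\left(d,R \right)} = 0$
$E{\left(K \right)} = \frac{\left(-4 + \frac{4}{K}\right)^{2}}{3}$ ($E{\left(K \right)} = \frac{\left(\frac{4}{K} - 4\right)^{2}}{3} = \frac{\left(-4 + \frac{4}{K}\right)^{2}}{3}$)
$\sqrt{n{\left(17,-5 \right)} + E{\left(-33 \right)}} = \sqrt{0 + \frac{16 \left(-1 - 33\right)^{2}}{3 \cdot 1089}} = \sqrt{0 + \frac{16}{3} \cdot \frac{1}{1089} \left(-34\right)^{2}} = \sqrt{0 + \frac{16}{3} \cdot \frac{1}{1089} \cdot 1156} = \sqrt{0 + \frac{18496}{3267}} = \sqrt{\frac{18496}{3267}} = \frac{136 \sqrt{3}}{99}$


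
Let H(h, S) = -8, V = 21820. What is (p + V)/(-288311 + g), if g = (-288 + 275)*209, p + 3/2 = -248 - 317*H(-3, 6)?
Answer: -48213/582056 ≈ -0.082832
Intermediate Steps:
p = 4573/2 (p = -3/2 + (-248 - 317*(-8)) = -3/2 + (-248 + 2536) = -3/2 + 2288 = 4573/2 ≈ 2286.5)
g = -2717 (g = -13*209 = -2717)
(p + V)/(-288311 + g) = (4573/2 + 21820)/(-288311 - 2717) = (48213/2)/(-291028) = (48213/2)*(-1/291028) = -48213/582056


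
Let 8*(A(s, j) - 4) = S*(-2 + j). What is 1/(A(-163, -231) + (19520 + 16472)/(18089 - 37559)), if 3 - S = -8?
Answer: -7080/2253023 ≈ -0.0031424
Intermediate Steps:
S = 11 (S = 3 - 1*(-8) = 3 + 8 = 11)
A(s, j) = 5/4 + 11*j/8 (A(s, j) = 4 + (11*(-2 + j))/8 = 4 + (-22 + 11*j)/8 = 4 + (-11/4 + 11*j/8) = 5/4 + 11*j/8)
1/(A(-163, -231) + (19520 + 16472)/(18089 - 37559)) = 1/((5/4 + (11/8)*(-231)) + (19520 + 16472)/(18089 - 37559)) = 1/((5/4 - 2541/8) + 35992/(-19470)) = 1/(-2531/8 + 35992*(-1/19470)) = 1/(-2531/8 - 1636/885) = 1/(-2253023/7080) = -7080/2253023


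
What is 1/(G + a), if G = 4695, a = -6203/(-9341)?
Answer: 9341/43862198 ≈ 0.00021296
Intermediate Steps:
a = 6203/9341 (a = -6203*(-1/9341) = 6203/9341 ≈ 0.66406)
1/(G + a) = 1/(4695 + 6203/9341) = 1/(43862198/9341) = 9341/43862198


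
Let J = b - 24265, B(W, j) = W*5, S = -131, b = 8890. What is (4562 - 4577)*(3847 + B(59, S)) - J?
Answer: -46755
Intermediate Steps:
B(W, j) = 5*W
J = -15375 (J = 8890 - 24265 = -15375)
(4562 - 4577)*(3847 + B(59, S)) - J = (4562 - 4577)*(3847 + 5*59) - 1*(-15375) = -15*(3847 + 295) + 15375 = -15*4142 + 15375 = -62130 + 15375 = -46755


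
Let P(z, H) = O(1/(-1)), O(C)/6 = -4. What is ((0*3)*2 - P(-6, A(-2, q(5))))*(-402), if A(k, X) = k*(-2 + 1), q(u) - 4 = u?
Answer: -9648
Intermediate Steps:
q(u) = 4 + u
O(C) = -24 (O(C) = 6*(-4) = -24)
A(k, X) = -k (A(k, X) = k*(-1) = -k)
P(z, H) = -24
((0*3)*2 - P(-6, A(-2, q(5))))*(-402) = ((0*3)*2 - 1*(-24))*(-402) = (0*2 + 24)*(-402) = (0 + 24)*(-402) = 24*(-402) = -9648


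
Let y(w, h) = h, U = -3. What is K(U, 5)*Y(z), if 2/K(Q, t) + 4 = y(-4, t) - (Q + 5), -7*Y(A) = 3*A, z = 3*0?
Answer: 0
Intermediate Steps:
z = 0
Y(A) = -3*A/7
K(Q, t) = 2/(-9 + t - Q) (K(Q, t) = 2/(-4 + (t - (Q + 5))) = 2/(-4 + (t - (5 + Q))) = 2/(-4 + (t + (-5 - Q))) = 2/(-4 + (-5 + t - Q)) = 2/(-9 + t - Q))
K(U, 5)*Y(z) = (2/(-9 + 5 - 1*(-3)))*(-3/7*0) = (2/(-9 + 5 + 3))*0 = (2/(-1))*0 = (2*(-1))*0 = -2*0 = 0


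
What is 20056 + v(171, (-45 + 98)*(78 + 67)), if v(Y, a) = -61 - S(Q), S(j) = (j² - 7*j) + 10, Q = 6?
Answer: 19991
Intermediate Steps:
S(j) = 10 + j² - 7*j
v(Y, a) = -65 (v(Y, a) = -61 - (10 + 6² - 7*6) = -61 - (10 + 36 - 42) = -61 - 1*4 = -61 - 4 = -65)
20056 + v(171, (-45 + 98)*(78 + 67)) = 20056 - 65 = 19991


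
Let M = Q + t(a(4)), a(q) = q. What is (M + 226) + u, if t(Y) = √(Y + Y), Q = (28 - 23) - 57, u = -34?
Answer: 140 + 2*√2 ≈ 142.83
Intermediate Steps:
Q = -52 (Q = 5 - 57 = -52)
t(Y) = √2*√Y (t(Y) = √(2*Y) = √2*√Y)
M = -52 + 2*√2 (M = -52 + √2*√4 = -52 + √2*2 = -52 + 2*√2 ≈ -49.172)
(M + 226) + u = ((-52 + 2*√2) + 226) - 34 = (174 + 2*√2) - 34 = 140 + 2*√2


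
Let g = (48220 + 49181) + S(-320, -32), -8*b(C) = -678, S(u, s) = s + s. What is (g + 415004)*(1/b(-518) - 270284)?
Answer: -46943895822752/339 ≈ -1.3848e+11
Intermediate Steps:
S(u, s) = 2*s
b(C) = 339/4 (b(C) = -⅛*(-678) = 339/4)
g = 97337 (g = (48220 + 49181) + 2*(-32) = 97401 - 64 = 97337)
(g + 415004)*(1/b(-518) - 270284) = (97337 + 415004)*(1/(339/4) - 270284) = 512341*(4/339 - 270284) = 512341*(-91626272/339) = -46943895822752/339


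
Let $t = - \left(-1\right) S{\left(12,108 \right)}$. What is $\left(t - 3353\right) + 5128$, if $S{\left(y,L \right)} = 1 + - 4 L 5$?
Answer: $-384$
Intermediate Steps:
$S{\left(y,L \right)} = 1 - 20 L$
$t = -2159$ ($t = - \left(-1\right) \left(1 - 2160\right) = - \left(-1\right) \left(-2159\right) = \left(-1\right) 2159 = -2159$)
$\left(t - 3353\right) + 5128 = \left(-2159 - 3353\right) + 5128 = -5512 + 5128 = -384$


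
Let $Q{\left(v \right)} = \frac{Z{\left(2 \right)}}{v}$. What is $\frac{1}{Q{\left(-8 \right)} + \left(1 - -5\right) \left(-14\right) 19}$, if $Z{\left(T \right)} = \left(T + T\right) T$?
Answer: $- \frac{1}{1597} \approx -0.00062617$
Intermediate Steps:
$Z{\left(T \right)} = 2 T^{2}$ ($Z{\left(T \right)} = 2 T T = 2 T^{2}$)
$Q{\left(v \right)} = \frac{8}{v}$ ($Q{\left(v \right)} = \frac{2 \cdot 2^{2}}{v} = \frac{2 \cdot 4}{v} = \frac{8}{v}$)
$\frac{1}{Q{\left(-8 \right)} + \left(1 - -5\right) \left(-14\right) 19} = \frac{1}{\frac{8}{-8} + \left(1 - -5\right) \left(-14\right) 19} = \frac{1}{8 \left(- \frac{1}{8}\right) + \left(1 + 5\right) \left(-14\right) 19} = \frac{1}{-1 + 6 \left(-14\right) 19} = \frac{1}{-1 - 1596} = \frac{1}{-1597} = - \frac{1}{1597}$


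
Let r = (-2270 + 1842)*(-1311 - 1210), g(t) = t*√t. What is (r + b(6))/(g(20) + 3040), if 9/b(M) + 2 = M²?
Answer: 697026419/1962140 - 36685601*√5/7848560 ≈ 344.79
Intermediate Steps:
g(t) = t^(3/2)
r = 1078988 (r = -428*(-2521) = 1078988)
b(M) = 9/(-2 + M²)
(r + b(6))/(g(20) + 3040) = (1078988 + 9/(-2 + 6²))/(20^(3/2) + 3040) = (1078988 + 9/(-2 + 36))/(40*√5 + 3040) = (1078988 + 9/34)/(3040 + 40*√5) = 36685601/(34*(3040 + 40*√5))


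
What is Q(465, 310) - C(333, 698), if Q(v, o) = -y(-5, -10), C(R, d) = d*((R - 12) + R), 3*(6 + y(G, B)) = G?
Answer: -1369453/3 ≈ -4.5648e+5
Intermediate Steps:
y(G, B) = -6 + G/3
C(R, d) = d*(-12 + 2*R) (C(R, d) = d*((-12 + R) + R) = d*(-12 + 2*R))
Q(v, o) = 23/3 (Q(v, o) = -(-6 + (⅓)*(-5)) = -(-6 - 5/3) = -1*(-23/3) = 23/3)
Q(465, 310) - C(333, 698) = 23/3 - 2*698*(-6 + 333) = 23/3 - 2*698*327 = 23/3 - 1*456492 = 23/3 - 456492 = -1369453/3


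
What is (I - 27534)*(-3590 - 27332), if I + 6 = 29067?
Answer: -47217894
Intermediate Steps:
I = 29061 (I = -6 + 29067 = 29061)
(I - 27534)*(-3590 - 27332) = (29061 - 27534)*(-3590 - 27332) = 1527*(-30922) = -47217894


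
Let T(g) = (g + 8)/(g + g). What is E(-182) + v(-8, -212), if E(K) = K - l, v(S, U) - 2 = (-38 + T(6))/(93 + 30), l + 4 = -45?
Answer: -96899/738 ≈ -131.30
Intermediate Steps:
l = -49 (l = -4 - 45 = -49)
T(g) = (8 + g)/(2*g) (T(g) = (8 + g)/((2*g)) = (8 + g)*(1/(2*g)) = (8 + g)/(2*g))
v(S, U) = 1255/738 (v(S, U) = 2 + (-38 + (½)*(8 + 6)/6)/(93 + 30) = 2 + (-38 + (½)*(⅙)*14)/123 = 2 + (-38 + 7/6)*(1/123) = 2 - 221/6*1/123 = 2 - 221/738 = 1255/738)
E(K) = 49 + K (E(K) = K - 1*(-49) = K + 49 = 49 + K)
E(-182) + v(-8, -212) = (49 - 182) + 1255/738 = -133 + 1255/738 = -96899/738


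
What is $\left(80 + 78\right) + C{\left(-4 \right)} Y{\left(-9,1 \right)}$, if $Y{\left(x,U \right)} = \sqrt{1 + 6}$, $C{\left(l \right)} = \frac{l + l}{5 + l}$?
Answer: $158 - 8 \sqrt{7} \approx 136.83$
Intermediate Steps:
$C{\left(l \right)} = \frac{2 l}{5 + l}$
$Y{\left(x,U \right)} = \sqrt{7}$
$\left(80 + 78\right) + C{\left(-4 \right)} Y{\left(-9,1 \right)} = \left(80 + 78\right) + 2 \left(-4\right) \frac{1}{5 - 4} \sqrt{7} = 158 + 2 \left(-4\right) 1^{-1} \sqrt{7} = 158 + 2 \left(-4\right) 1 \sqrt{7} = 158 - 8 \sqrt{7}$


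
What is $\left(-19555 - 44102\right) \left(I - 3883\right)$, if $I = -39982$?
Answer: $2792314305$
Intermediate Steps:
$\left(-19555 - 44102\right) \left(I - 3883\right) = \left(-19555 - 44102\right) \left(-39982 - 3883\right) = \left(-63657\right) \left(-43865\right) = 2792314305$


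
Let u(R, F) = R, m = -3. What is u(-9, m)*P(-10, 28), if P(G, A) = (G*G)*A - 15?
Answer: -25065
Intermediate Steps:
P(G, A) = -15 + A*G² (P(G, A) = G²*A - 15 = A*G² - 15 = -15 + A*G²)
u(-9, m)*P(-10, 28) = -9*(-15 + 28*(-10)²) = -9*(-15 + 28*100) = -9*(-15 + 2800) = -9*2785 = -25065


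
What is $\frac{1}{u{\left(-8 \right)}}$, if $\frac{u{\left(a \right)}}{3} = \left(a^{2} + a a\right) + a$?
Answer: $\frac{1}{360} \approx 0.0027778$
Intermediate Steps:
$u{\left(a \right)} = 3 a + 6 a^{2}$ ($u{\left(a \right)} = 3 \left(\left(a^{2} + a a\right) + a\right) = 3 \left(\left(a^{2} + a^{2}\right) + a\right) = 3 \left(2 a^{2} + a\right) = 3 \left(a + 2 a^{2}\right) = 3 a + 6 a^{2}$)
$\frac{1}{u{\left(-8 \right)}} = \frac{1}{3 \left(-8\right) \left(1 + 2 \left(-8\right)\right)} = \frac{1}{3 \left(-8\right) \left(1 - 16\right)} = \frac{1}{3 \left(-8\right) \left(-15\right)} = \frac{1}{360}$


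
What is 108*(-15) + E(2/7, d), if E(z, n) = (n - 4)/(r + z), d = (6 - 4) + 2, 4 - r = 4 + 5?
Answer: -1620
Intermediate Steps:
r = -5 (r = 4 - (4 + 5) = 4 - 1*9 = 4 - 9 = -5)
d = 4 (d = 2 + 2 = 4)
E(z, n) = (-4 + n)/(-5 + z) (E(z, n) = (n - 4)/(-5 + z) = (-4 + n)/(-5 + z))
108*(-15) + E(2/7, d) = 108*(-15) + (-4 + 4)/(-5 + 2/7) = -1620 + 0/(-5 + 2*(⅐)) = -1620 + 0/(-5 + 2/7) = -1620 + 0/(-33/7) = -1620 - 7/33*0 = -1620 + 0 = -1620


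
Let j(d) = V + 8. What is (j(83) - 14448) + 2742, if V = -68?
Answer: -11766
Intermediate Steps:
j(d) = -60 (j(d) = -68 + 8 = -60)
(j(83) - 14448) + 2742 = (-60 - 14448) + 2742 = -14508 + 2742 = -11766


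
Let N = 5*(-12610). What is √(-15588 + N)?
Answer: I*√78638 ≈ 280.42*I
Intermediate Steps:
N = -63050
√(-15588 + N) = √(-15588 - 63050) = √(-78638) = I*√78638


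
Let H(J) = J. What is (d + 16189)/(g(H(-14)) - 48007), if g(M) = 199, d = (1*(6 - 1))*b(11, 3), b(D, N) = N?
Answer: -4051/11952 ≈ -0.33894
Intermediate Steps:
d = 15 (d = (1*(6 - 1))*3 = (1*5)*3 = 5*3 = 15)
(d + 16189)/(g(H(-14)) - 48007) = (15 + 16189)/(199 - 48007) = 16204/(-47808) = 16204*(-1/47808) = -4051/11952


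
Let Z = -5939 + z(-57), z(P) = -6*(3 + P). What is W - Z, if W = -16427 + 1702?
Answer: -9110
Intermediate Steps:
W = -14725
z(P) = -18 - 6*P
Z = -5615 (Z = -5939 + (-18 - 6*(-57)) = -5939 + (-18 + 342) = -5939 + 324 = -5615)
W - Z = -14725 - 1*(-5615) = -14725 + 5615 = -9110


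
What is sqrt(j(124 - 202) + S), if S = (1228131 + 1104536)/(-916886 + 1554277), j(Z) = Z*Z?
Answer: sqrt(2473216994335801)/637391 ≈ 78.023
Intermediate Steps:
j(Z) = Z**2
S = 2332667/637391 ≈ 3.6597
sqrt(j(124 - 202) + S) = sqrt((124 - 202)**2 + 2332667/637391) = sqrt((-78)**2 + 2332667/637391) = sqrt(6084 + 2332667/637391) = sqrt(3880219511/637391) = sqrt(2473216994335801)/637391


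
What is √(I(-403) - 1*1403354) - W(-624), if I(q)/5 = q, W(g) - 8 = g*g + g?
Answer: -388760 + 7*I*√28681 ≈ -3.8876e+5 + 1185.5*I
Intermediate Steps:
W(g) = 8 + g + g² (W(g) = 8 + (g*g + g) = 8 + (g² + g) = 8 + (g + g²) = 8 + g + g²)
I(q) = 5*q
√(I(-403) - 1*1403354) - W(-624) = √(5*(-403) - 1*1403354) - (8 - 624 + (-624)²) = √(-2015 - 1403354) - (8 - 624 + 389376) = √(-1405369) - 1*388760 = 7*I*√28681 - 388760 = -388760 + 7*I*√28681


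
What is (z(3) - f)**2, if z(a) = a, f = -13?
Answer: 256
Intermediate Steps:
(z(3) - f)**2 = (3 - 1*(-13))**2 = (3 + 13)**2 = 16**2 = 256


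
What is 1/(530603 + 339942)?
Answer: 1/870545 ≈ 1.1487e-6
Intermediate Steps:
1/(530603 + 339942) = 1/870545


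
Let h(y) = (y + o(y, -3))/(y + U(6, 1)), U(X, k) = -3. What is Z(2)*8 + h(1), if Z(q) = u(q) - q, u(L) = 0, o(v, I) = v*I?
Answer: -15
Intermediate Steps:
o(v, I) = I*v
h(y) = -2*y/(-3 + y) (h(y) = (y - 3*y)/(y - 3) = (-2*y)/(-3 + y) = -2*y/(-3 + y))
Z(q) = -q (Z(q) = 0 - q = -q)
Z(2)*8 + h(1) = -1*2*8 - 2*1/(-3 + 1) = -2*8 - 2*1/(-2) = -16 - 2*1*(-½) = -16 + 1 = -15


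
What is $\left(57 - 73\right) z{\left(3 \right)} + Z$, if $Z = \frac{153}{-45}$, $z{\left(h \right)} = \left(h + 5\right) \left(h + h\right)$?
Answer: $- \frac{3857}{5} \approx -771.4$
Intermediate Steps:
$z{\left(h \right)} = 2 h \left(5 + h\right)$ ($z{\left(h \right)} = \left(5 + h\right) 2 h = 2 h \left(5 + h\right)$)
$Z = - \frac{17}{5}$ ($Z = 153 \left(- \frac{1}{45}\right) = - \frac{17}{5} \approx -3.4$)
$\left(57 - 73\right) z{\left(3 \right)} + Z = \left(57 - 73\right) 2 \cdot 3 \left(5 + 3\right) - \frac{17}{5} = \left(57 - 73\right) 2 \cdot 3 \cdot 8 - \frac{17}{5} = \left(-16\right) 48 - \frac{17}{5} = -768 - \frac{17}{5} = - \frac{3857}{5}$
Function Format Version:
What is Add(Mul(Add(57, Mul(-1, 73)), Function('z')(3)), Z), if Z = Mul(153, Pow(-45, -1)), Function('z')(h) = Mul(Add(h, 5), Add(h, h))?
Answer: Rational(-3857, 5) ≈ -771.40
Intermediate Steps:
Function('z')(h) = Mul(2, h, Add(5, h)) (Function('z')(h) = Mul(Add(5, h), Mul(2, h)) = Mul(2, h, Add(5, h)))
Z = Rational(-17, 5) (Z = Mul(153, Rational(-1, 45)) = Rational(-17, 5) ≈ -3.4000)
Add(Mul(Add(57, Mul(-1, 73)), Function('z')(3)), Z) = Add(Mul(Add(57, Mul(-1, 73)), Mul(2, 3, Add(5, 3))), Rational(-17, 5)) = Add(Mul(Add(57, -73), Mul(2, 3, 8)), Rational(-17, 5)) = Add(Mul(-16, 48), Rational(-17, 5)) = Add(-768, Rational(-17, 5)) = Rational(-3857, 5)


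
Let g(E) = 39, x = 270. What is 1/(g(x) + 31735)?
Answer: 1/31774 ≈ 3.1472e-5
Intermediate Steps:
1/(g(x) + 31735) = 1/(39 + 31735) = 1/31774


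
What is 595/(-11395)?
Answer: -119/2279 ≈ -0.052216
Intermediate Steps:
595/(-11395) = -1/11395*595 = -119/2279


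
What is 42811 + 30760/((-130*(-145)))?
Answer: 80701811/1885 ≈ 42813.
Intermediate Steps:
42811 + 30760/((-130*(-145))) = 42811 + 30760/18850 = 42811 + 30760*(1/18850) = 42811 + 3076/1885 = 80701811/1885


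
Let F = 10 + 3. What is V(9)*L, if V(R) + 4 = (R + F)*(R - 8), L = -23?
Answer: -414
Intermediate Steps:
F = 13
V(R) = -4 + (-8 + R)*(13 + R) (V(R) = -4 + (R + 13)*(R - 8) = -4 + (13 + R)*(-8 + R) = -4 + (-8 + R)*(13 + R))
V(9)*L = (-108 + 9**2 + 5*9)*(-23) = (-108 + 81 + 45)*(-23) = 18*(-23) = -414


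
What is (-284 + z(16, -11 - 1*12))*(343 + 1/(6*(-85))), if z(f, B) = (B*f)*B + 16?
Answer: 238953014/85 ≈ 2.8112e+6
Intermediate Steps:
z(f, B) = 16 + f*B**2 (z(f, B) = f*B**2 + 16 = 16 + f*B**2)
(-284 + z(16, -11 - 1*12))*(343 + 1/(6*(-85))) = (-284 + (16 + 16*(-11 - 1*12)**2))*(343 + 1/(6*(-85))) = (-284 + (16 + 16*(-11 - 12)**2))*(343 + 1/(-510)) = (-284 + (16 + 16*(-23)**2))*(343 - 1/510) = (-284 + (16 + 16*529))*(174929/510) = (-284 + (16 + 8464))*(174929/510) = (-284 + 8480)*(174929/510) = 8196*(174929/510) = 238953014/85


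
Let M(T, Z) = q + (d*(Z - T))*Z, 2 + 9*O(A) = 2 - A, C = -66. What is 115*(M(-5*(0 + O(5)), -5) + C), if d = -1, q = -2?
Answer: -110630/9 ≈ -12292.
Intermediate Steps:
O(A) = -A/9 (O(A) = -2/9 + (2 - A)/9 = -2/9 + (2/9 - A/9) = -A/9)
M(T, Z) = -2 + Z*(T - Z) (M(T, Z) = -2 + (-(Z - T))*Z = -2 + (T - Z)*Z = -2 + Z*(T - Z))
115*(M(-5*(0 + O(5)), -5) + C) = 115*((-2 - 1*(-5)² - 5*(0 - ⅑*5)*(-5)) - 66) = 115*((-2 - 1*25 - 5*(0 - 5/9)*(-5)) - 66) = 115*((-2 - 25 - 5*(-5/9)*(-5)) - 66) = 115*((-2 - 25 + (25/9)*(-5)) - 66) = 115*((-2 - 25 - 125/9) - 66) = 115*(-368/9 - 66) = 115*(-962/9) = -110630/9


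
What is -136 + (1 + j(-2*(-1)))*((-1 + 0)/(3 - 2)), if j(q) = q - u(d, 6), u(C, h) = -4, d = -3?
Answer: -143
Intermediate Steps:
j(q) = 4 + q (j(q) = q - 1*(-4) = q + 4 = 4 + q)
-136 + (1 + j(-2*(-1)))*((-1 + 0)/(3 - 2)) = -136 + (1 + (4 - 2*(-1)))*((-1 + 0)/(3 - 2)) = -136 + (1 + (4 + 2))*(-1/1) = -136 + (1 + 6)*(-1*1) = -136 + 7*(-1) = -136 - 7 = -143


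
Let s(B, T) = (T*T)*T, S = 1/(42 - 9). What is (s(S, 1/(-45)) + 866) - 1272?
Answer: -36996751/91125 ≈ -406.00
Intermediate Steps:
S = 1/33 ≈ 0.030303
s(B, T) = T³ (s(B, T) = T²*T = T³)
(s(S, 1/(-45)) + 866) - 1272 = ((1/(-45))³ + 866) - 1272 = ((-1/45)³ + 866) - 1272 = (-1/91125 + 866) - 1272 = 78914249/91125 - 1272 = -36996751/91125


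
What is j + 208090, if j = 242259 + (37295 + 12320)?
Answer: 499964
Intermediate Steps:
j = 291874 (j = 242259 + 49615 = 291874)
j + 208090 = 291874 + 208090 = 499964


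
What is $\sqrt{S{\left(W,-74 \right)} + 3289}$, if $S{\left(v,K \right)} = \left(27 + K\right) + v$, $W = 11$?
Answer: $\sqrt{3253} \approx 57.035$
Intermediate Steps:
$S{\left(v,K \right)} = 27 + K + v$
$\sqrt{S{\left(W,-74 \right)} + 3289} = \sqrt{\left(27 - 74 + 11\right) + 3289} = \sqrt{-36 + 3289} = \sqrt{3253}$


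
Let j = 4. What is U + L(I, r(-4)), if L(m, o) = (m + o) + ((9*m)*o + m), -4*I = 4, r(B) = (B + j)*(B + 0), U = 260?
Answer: 258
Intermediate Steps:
r(B) = B*(4 + B) (r(B) = (B + 4)*(B + 0) = (4 + B)*B = B*(4 + B))
I = -1 (I = -1/4*4 = -1)
L(m, o) = o + 2*m + 9*m*o (L(m, o) = (m + o) + (9*m*o + m) = (m + o) + (m + 9*m*o) = o + 2*m + 9*m*o)
U + L(I, r(-4)) = 260 + (-4*(4 - 4) + 2*(-1) + 9*(-1)*(-4*(4 - 4))) = 260 + (-4*0 - 2 + 9*(-1)*(-4*0)) = 260 + (0 - 2 + 9*(-1)*0) = 260 + (0 - 2 + 0) = 260 - 2 = 258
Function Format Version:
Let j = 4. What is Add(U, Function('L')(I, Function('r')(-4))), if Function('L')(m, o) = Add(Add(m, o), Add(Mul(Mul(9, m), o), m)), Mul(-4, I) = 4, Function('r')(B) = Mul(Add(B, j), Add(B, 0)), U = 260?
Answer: 258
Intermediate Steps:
Function('r')(B) = Mul(B, Add(4, B)) (Function('r')(B) = Mul(Add(B, 4), Add(B, 0)) = Mul(Add(4, B), B) = Mul(B, Add(4, B)))
I = -1 (I = Mul(Rational(-1, 4), 4) = -1)
Function('L')(m, o) = Add(o, Mul(2, m), Mul(9, m, o)) (Function('L')(m, o) = Add(Add(m, o), Add(Mul(9, m, o), m)) = Add(Add(m, o), Add(m, Mul(9, m, o))) = Add(o, Mul(2, m), Mul(9, m, o)))
Add(U, Function('L')(I, Function('r')(-4))) = Add(260, Add(Mul(-4, Add(4, -4)), Mul(2, -1), Mul(9, -1, Mul(-4, Add(4, -4))))) = Add(260, Add(Mul(-4, 0), -2, Mul(9, -1, Mul(-4, 0)))) = Add(260, Add(0, -2, Mul(9, -1, 0))) = Add(260, Add(0, -2, 0)) = Add(260, -2) = 258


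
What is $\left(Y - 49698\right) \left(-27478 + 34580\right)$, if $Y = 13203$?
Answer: $-259187490$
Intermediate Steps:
$\left(Y - 49698\right) \left(-27478 + 34580\right) = \left(13203 - 49698\right) \left(-27478 + 34580\right) = \left(-36495\right) 7102 = -259187490$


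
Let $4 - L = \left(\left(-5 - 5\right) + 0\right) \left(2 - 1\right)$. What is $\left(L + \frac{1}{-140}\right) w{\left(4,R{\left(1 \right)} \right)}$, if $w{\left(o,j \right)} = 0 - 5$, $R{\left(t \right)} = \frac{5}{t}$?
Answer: $- \frac{1959}{28} \approx -69.964$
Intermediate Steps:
$L = 14$ ($L = 4 - \left(\left(-5 - 5\right) + 0\right) \left(2 - 1\right) = 4 - \left(-10 + 0\right) 1 = 4 - \left(-10\right) 1 = 4 - -10 = 4 + 10 = 14$)
$w{\left(o,j \right)} = -5$
$\left(L + \frac{1}{-140}\right) w{\left(4,R{\left(1 \right)} \right)} = \left(14 + \frac{1}{-140}\right) \left(-5\right) = \left(14 - \frac{1}{140}\right) \left(-5\right) = \frac{1959}{140} \left(-5\right) = - \frac{1959}{28}$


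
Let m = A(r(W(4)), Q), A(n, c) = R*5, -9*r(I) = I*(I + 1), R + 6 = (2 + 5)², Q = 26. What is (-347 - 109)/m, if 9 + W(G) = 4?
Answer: -456/215 ≈ -2.1209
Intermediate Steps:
R = 43 (R = -6 + (2 + 5)² = -6 + 7² = -6 + 49 = 43)
W(G) = -5 (W(G) = -9 + 4 = -5)
r(I) = -I*(1 + I)/9 (r(I) = -I*(I + 1)/9 = -I*(1 + I)/9)
A(n, c) = 215 (A(n, c) = 43*5 = 215)
m = 215
(-347 - 109)/m = (-347 - 109)/215 = -456*1/215 = -456/215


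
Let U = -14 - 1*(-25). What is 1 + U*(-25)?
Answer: -274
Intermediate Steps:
U = 11 (U = -14 + 25 = 11)
1 + U*(-25) = 1 + 11*(-25) = 1 - 275 = -274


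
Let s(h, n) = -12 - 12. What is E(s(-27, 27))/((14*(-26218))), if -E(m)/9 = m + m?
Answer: -108/91763 ≈ -0.0011769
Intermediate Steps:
s(h, n) = -24
E(m) = -18*m (E(m) = -9*(m + m) = -18*m)
E(s(-27, 27))/((14*(-26218))) = (-18*(-24))/((14*(-26218))) = 432/(-367052) = 432*(-1/367052) = -108/91763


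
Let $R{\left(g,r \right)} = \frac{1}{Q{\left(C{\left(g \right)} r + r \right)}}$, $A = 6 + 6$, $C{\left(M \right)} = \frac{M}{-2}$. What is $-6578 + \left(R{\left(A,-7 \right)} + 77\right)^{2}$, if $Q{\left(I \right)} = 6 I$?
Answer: $- \frac{28588559}{44100} \approx -648.27$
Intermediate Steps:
$C{\left(M \right)} = - \frac{M}{2}$ ($C{\left(M \right)} = M \left(- \frac{1}{2}\right) = - \frac{M}{2}$)
$A = 12$
$R{\left(g,r \right)} = \frac{1}{6 r - 3 g r}$ ($R{\left(g,r \right)} = \frac{1}{6 \left(- \frac{g}{2} r + r\right)} = \frac{1}{6 \left(- \frac{g r}{2} + r\right)} = \frac{1}{6 \left(r - \frac{g r}{2}\right)} = \frac{1}{6 r - 3 g r}$)
$-6578 + \left(R{\left(A,-7 \right)} + 77\right)^{2} = -6578 + \left(- \frac{1}{3 \left(-7\right) \left(-2 + 12\right)} + 77\right)^{2} = -6578 + \left(\left(- \frac{1}{3}\right) \left(- \frac{1}{7}\right) \frac{1}{10} + 77\right)^{2} = -6578 + \left(\frac{1}{210} + 77\right)^{2} = -6578 + \left(\frac{16171}{210}\right)^{2} = -6578 + \frac{261501241}{44100} = - \frac{28588559}{44100}$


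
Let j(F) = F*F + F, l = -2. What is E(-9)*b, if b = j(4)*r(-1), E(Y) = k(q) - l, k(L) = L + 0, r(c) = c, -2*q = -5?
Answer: -90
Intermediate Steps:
q = 5/2 (q = -½*(-5) = 5/2 ≈ 2.5000)
j(F) = F + F² (j(F) = F² + F = F + F²)
k(L) = L
E(Y) = 9/2 (E(Y) = 5/2 - 1*(-2) = 5/2 + 2 = 9/2)
b = -20 (b = (4*(1 + 4))*(-1) = (4*5)*(-1) = 20*(-1) = -20)
E(-9)*b = (9/2)*(-20) = -90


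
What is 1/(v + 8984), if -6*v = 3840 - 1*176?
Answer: 3/25120 ≈ 0.00011943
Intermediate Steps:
v = -1832/3 (v = -(3840 - 1*176)/6 = -(3840 - 176)/6 = -⅙*3664 = -1832/3 ≈ -610.67)
1/(v + 8984) = 1/(-1832/3 + 8984) = 1/(25120/3) = 3/25120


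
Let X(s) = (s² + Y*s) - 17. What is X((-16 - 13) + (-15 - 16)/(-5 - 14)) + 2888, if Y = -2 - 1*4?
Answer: 1366111/361 ≈ 3784.2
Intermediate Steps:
Y = -6 (Y = -2 - 4 = -6)
X(s) = -17 + s² - 6*s (X(s) = (s² - 6*s) - 17 = -17 + s² - 6*s)
X((-16 - 13) + (-15 - 16)/(-5 - 14)) + 2888 = (-17 + ((-16 - 13) + (-15 - 16)/(-5 - 14))² - 6*((-16 - 13) + (-15 - 16)/(-5 - 14))) + 2888 = (-17 + (-29 - 31/(-19))² - 6*(-29 - 31/(-19))) + 2888 = (-17 + (-29 - 31*(-1/19))² - 6*(-29 - 31*(-1/19))) + 2888 = (-17 + (-29 + 31/19)² - 6*(-29 + 31/19)) + 2888 = (-17 + (-520/19)² - 6*(-520/19)) + 2888 = (-17 + 270400/361 + 3120/19) + 2888 = 323543/361 + 2888 = 1366111/361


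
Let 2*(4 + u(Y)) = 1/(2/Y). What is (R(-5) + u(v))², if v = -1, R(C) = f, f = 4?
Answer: 1/16 ≈ 0.062500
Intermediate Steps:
R(C) = 4
u(Y) = -4 + Y/4 (u(Y) = -4 + 1/(2*((2/Y))) = -4 + (Y/2)/2 = -4 + Y/4)
(R(-5) + u(v))² = (4 + (-4 + (¼)*(-1)))² = (4 + (-4 - ¼))² = (4 - 17/4)² = (-¼)² = 1/16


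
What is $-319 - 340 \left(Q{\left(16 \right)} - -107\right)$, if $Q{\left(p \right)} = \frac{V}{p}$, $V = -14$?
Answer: $- \frac{72803}{2} \approx -36402.0$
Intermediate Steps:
$Q{\left(p \right)} = - \frac{14}{p}$
$-319 - 340 \left(Q{\left(16 \right)} - -107\right) = -319 - 340 \left(- \frac{14}{16} - -107\right) = -319 - 340 \left(\left(-14\right) \frac{1}{16} + 107\right) = -319 - 340 \left(- \frac{7}{8} + 107\right) = -319 - \frac{72165}{2} = - \frac{72803}{2}$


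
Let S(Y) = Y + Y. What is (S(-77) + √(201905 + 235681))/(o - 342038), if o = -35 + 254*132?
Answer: 154/308545 - √437586/308545 ≈ -0.0016448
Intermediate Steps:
S(Y) = 2*Y
o = 33493 (o = -35 + 33528 = 33493)
(S(-77) + √(201905 + 235681))/(o - 342038) = (2*(-77) + √(201905 + 235681))/(33493 - 342038) = (-154 + √437586)/(-308545) = (-154 + √437586)*(-1/308545) = 154/308545 - √437586/308545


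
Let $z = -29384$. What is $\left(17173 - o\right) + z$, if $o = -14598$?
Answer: $2387$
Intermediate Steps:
$\left(17173 - o\right) + z = \left(17173 - -14598\right) - 29384 = \left(17173 + 14598\right) - 29384 = 31771 - 29384 = 2387$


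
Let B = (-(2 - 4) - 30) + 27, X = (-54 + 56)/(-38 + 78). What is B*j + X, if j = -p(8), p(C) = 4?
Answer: 81/20 ≈ 4.0500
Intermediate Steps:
X = 1/20 (X = 2/40 = 2*(1/40) = 1/20 ≈ 0.050000)
j = -4 (j = -1*4 = -4)
B = -1 (B = (-1*(-2) - 30) + 27 = (2 - 30) + 27 = -28 + 27 = -1)
B*j + X = -1*(-4) + 1/20 = 4 + 1/20 = 81/20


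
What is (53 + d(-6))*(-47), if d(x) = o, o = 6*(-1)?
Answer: -2209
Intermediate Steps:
o = -6
d(x) = -6
(53 + d(-6))*(-47) = (53 - 6)*(-47) = 47*(-47) = -2209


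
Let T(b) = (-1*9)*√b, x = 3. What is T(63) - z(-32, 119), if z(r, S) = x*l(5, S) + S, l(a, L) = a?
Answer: -134 - 27*√7 ≈ -205.44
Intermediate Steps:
T(b) = -9*√b
z(r, S) = 15 + S (z(r, S) = 3*5 + S = 15 + S)
T(63) - z(-32, 119) = -27*√7 - (15 + 119) = -27*√7 - 1*134 = -27*√7 - 134 = -134 - 27*√7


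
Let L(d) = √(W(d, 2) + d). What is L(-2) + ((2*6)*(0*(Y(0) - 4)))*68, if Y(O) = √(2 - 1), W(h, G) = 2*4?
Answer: √6 ≈ 2.4495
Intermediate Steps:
W(h, G) = 8
Y(O) = 1 (Y(O) = √1 = 1)
L(d) = √(8 + d)
L(-2) + ((2*6)*(0*(Y(0) - 4)))*68 = √(8 - 2) + ((2*6)*(0*(1 - 4)))*68 = √6 + (12*(0*(-3)))*68 = √6 + (12*0)*68 = √6 + 0*68 = √6 + 0 = √6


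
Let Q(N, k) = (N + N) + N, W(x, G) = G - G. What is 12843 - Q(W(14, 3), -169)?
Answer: 12843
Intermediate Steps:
W(x, G) = 0
Q(N, k) = 3*N (Q(N, k) = 2*N + N = 3*N)
12843 - Q(W(14, 3), -169) = 12843 - 3*0 = 12843 - 1*0 = 12843 + 0 = 12843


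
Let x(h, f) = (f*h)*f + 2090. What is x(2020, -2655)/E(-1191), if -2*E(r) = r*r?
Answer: -28478065180/1418481 ≈ -20076.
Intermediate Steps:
E(r) = -r²/2 (E(r) = -r*r/2 = -r²/2)
x(h, f) = 2090 + h*f² (x(h, f) = h*f² + 2090 = 2090 + h*f²)
x(2020, -2655)/E(-1191) = (2090 + 2020*(-2655)²)/((-½*(-1191)²)) = (2090 + 2020*7049025)/((-½*1418481)) = (2090 + 14239030500)/(-1418481/2) = 14239032590*(-2/1418481) = -28478065180/1418481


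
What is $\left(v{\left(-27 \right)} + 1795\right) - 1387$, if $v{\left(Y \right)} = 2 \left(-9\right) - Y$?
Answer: $417$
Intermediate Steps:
$v{\left(Y \right)} = -18 - Y$
$\left(v{\left(-27 \right)} + 1795\right) - 1387 = \left(\left(-18 - -27\right) + 1795\right) - 1387 = \left(\left(-18 + 27\right) + 1795\right) - 1387 = \left(9 + 1795\right) - 1387 = 1804 - 1387 = 417$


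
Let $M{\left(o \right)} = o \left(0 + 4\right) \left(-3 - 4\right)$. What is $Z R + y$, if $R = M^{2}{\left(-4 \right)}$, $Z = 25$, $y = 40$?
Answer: $313640$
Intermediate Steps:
$M{\left(o \right)} = - 28 o$ ($M{\left(o \right)} = o 4 \left(-7\right) = o \left(-28\right) = - 28 o$)
$R = 12544$ ($R = \left(\left(-28\right) \left(-4\right)\right)^{2} = 112^{2} = 12544$)
$Z R + y = 25 \cdot 12544 + 40 = 313600 + 40 = 313640$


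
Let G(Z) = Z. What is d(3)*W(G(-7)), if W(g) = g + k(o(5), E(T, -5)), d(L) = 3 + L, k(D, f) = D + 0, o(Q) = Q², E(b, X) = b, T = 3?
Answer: 108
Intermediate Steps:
k(D, f) = D
W(g) = 25 + g (W(g) = g + 5² = g + 25 = 25 + g)
d(3)*W(G(-7)) = (3 + 3)*(25 - 7) = 6*18 = 108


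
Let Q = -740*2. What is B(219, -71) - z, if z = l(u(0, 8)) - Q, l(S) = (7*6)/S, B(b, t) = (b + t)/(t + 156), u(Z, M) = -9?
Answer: -375766/255 ≈ -1473.6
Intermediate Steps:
B(b, t) = (b + t)/(156 + t)
l(S) = 42/S
Q = -1480
z = 4426/3 (z = 42/(-9) - 1*(-1480) = 42*(-⅑) + 1480 = -14/3 + 1480 = 4426/3 ≈ 1475.3)
B(219, -71) - z = (219 - 71)/(156 - 71) - 1*4426/3 = 148/85 - 4426/3 = -375766/255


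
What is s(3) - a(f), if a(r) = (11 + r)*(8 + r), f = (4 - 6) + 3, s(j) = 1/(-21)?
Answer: -2269/21 ≈ -108.05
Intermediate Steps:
s(j) = -1/21
f = 1 (f = -2 + 3 = 1)
a(r) = (8 + r)*(11 + r)
s(3) - a(f) = -1/21 - (88 + 1² + 19*1) = -1/21 - (88 + 1 + 19) = -1/21 - 1*108 = -1/21 - 108 = -2269/21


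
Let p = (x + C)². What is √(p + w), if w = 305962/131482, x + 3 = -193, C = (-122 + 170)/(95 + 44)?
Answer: √18915697995505073/702923 ≈ 195.66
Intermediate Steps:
C = 48/139 ≈ 0.34532
x = -196 (x = -3 - 193 = -196)
w = 152981/65741 (w = 305962*(1/131482) = 152981/65741 ≈ 2.3270)
p = 739622416/19321 (p = (-196 + 48/139)² = (-27196/139)² = 739622416/19321 ≈ 38281.)
√(p + w) = √(739622416/19321 + 152981/65741) = √(48626472996157/1270181861) = √18915697995505073/702923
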